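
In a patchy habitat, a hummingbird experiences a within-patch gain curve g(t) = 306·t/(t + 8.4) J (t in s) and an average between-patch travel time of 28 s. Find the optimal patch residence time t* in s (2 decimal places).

Optimal t* satisfies g'(t*) = g(t*)/(T + t*).
g'(t) = 306·8.4/(t + 8.4)². Setting 306·8.4/(t+8.4)² = 306t/[(t+8.4)(28+t)] gives 8.4(28+t) = t(t+8.4), so t² = 8.4×28 = 235.2.
t* = √235.2 = 15.34 s.

15.34 s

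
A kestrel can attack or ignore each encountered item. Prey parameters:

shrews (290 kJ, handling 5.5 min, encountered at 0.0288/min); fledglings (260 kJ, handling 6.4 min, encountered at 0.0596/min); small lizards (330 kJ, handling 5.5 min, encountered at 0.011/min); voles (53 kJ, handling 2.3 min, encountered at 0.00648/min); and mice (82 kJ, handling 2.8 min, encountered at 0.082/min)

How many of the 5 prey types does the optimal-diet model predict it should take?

5

E/h in descending order: small lizards 60, shrews 52.7, fledglings 40.6, mice 29.3, voles 23 kJ/min. The optimal diet is the largest prefix of this list for which every included type satisfies E_i/h_i > R on the types above it.
Rate on top 1: 3.423. shrews: 52.7 > 3.423 → include.
Rate on top 2: 9.83. fledglings: 40.6 > 9.83 → include.
Rate on top 3: 17.17. mice: 29.3 > 17.17 → include.
Rate on top 4: 18.69. voles: 23 > 18.69 → include.
Optimal diet: small lizards, shrews, fledglings, mice, voles — 5 of 5 types.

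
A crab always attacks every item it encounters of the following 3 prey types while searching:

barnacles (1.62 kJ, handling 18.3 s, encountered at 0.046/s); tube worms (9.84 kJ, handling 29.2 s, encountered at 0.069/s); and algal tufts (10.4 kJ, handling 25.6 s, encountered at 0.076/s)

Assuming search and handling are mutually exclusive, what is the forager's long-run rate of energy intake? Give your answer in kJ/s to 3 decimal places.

0.266 kJ/s

Energy encountered per unit search time: 0.046×1.62 + 0.069×9.84 + 0.076×10.4 = 1.544 kJ/s.
Handling time per unit search time: 0.046×18.3 + 0.069×29.2 + 0.076×25.6 = 4.802.
Rate = 1.544/(1 + 4.802) = 0.2661 kJ/s.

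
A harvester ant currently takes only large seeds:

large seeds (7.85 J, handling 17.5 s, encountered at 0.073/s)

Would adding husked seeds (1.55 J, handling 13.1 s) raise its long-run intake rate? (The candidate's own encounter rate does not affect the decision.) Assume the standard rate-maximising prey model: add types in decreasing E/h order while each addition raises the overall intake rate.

Intake rate on the current diet: R = (0.073×7.85) / (1 + 0.073×17.5) = 0.573/2.277 = 0.2516 J/s.
husked seeds: E/h = 1.55/13.1 = 0.1183 J/s.
0.1183 < 0.2516, so adding husked seeds would lower the average — exclude it.

No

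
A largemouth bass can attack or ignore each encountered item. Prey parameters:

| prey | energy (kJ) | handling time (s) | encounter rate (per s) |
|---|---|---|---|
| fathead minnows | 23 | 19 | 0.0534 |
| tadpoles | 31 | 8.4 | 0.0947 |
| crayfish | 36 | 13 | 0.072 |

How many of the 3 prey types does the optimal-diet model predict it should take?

2

E/h in descending order: tadpoles 3.69, crayfish 2.77, fathead minnows 1.21 kJ/s. The optimal diet is the largest prefix of this list for which every included type satisfies E_i/h_i > R on the types above it.
Rate on top 1: 1.635. crayfish: 2.77 > 1.635 → include.
Rate on top 2: 2.024. fathead minnows: 1.21 < 2.024 → exclude; stop.
Optimal diet: tadpoles, crayfish — 2 of 3 types.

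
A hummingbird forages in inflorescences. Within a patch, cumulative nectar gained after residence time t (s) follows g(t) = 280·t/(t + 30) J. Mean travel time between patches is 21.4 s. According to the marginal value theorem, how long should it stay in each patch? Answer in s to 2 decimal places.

Maximise g(t)/(T+t): set derivative to zero → g'(t)(T+t) = g(t).
g'(t) = 280·30/(t + 30)². Setting 280·30/(t+30)² = 280t/[(t+30)(21.4+t)] gives 30(21.4+t) = t(t+30), so t² = 30×21.4 = 642.
t* = √642 = 25.34 s.

25.34 s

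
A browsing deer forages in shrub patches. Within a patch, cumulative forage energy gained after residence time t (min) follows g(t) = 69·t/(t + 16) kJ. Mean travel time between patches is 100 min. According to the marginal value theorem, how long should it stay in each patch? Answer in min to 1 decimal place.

Maximise g(t)/(T+t): set derivative to zero → g'(t)(T+t) = g(t).
g'(t) = 69·16/(t + 16)². Setting 69·16/(t+16)² = 69t/[(t+16)(100+t)] gives 16(100+t) = t(t+16), so t² = 16×100 = 1600.
t* = √1600 = 40 min.

40.0 min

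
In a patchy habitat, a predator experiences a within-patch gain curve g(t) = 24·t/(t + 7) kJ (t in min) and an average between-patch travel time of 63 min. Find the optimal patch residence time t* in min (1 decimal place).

21.0 min

Maximise g(t)/(T+t): set derivative to zero → g'(t)(T+t) = g(t).
g'(t) = 24·7/(t + 7)². Setting 24·7/(t+7)² = 24t/[(t+7)(63+t)] gives 7(63+t) = t(t+7), so t² = 7×63 = 441.
t* = √441 = 21 min.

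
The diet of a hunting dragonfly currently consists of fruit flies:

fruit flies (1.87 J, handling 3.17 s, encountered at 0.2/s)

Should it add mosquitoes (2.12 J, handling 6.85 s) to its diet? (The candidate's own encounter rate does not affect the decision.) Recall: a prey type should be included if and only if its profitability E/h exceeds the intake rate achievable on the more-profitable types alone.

Intake rate on the current diet: R = (0.2×1.87) / (1 + 0.2×3.17) = 0.374/1.634 = 0.2289 J/s.
Profitability of mosquitoes: 2.12/6.85 = 0.3095 J/s.
0.3095 > 0.2289, so adding mosquitoes raises the average — include it.

Yes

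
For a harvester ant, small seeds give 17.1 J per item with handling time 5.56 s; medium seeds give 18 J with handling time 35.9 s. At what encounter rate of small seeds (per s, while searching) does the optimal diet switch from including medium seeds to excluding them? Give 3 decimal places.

0.035 per s

At the threshold, the rate on small seeds alone equals the profitability of medium seeds: λ·17.1/(1 + λ·5.56) = 18/35.9 = 0.5014.
Rearranging, λ(17.1 − 0.5014×5.56) = 0.5014, so λ = 0.5014/14.31 = 0.03503 per s.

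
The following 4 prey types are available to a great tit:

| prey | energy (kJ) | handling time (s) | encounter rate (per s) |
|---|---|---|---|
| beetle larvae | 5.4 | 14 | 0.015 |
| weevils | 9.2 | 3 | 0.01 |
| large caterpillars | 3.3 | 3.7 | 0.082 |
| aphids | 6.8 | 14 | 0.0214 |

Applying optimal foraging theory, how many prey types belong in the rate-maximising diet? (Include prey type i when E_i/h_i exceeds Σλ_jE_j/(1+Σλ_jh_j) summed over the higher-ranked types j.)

Profitabilities (E/h, kJ/s): weevils 3.07, large caterpillars 0.892, aphids 0.486, beetle larvae 0.386. Add prey in this order while the next type's profitability exceeds the intake rate on those already taken.
Rate on top 1: 0.08932. large caterpillars: 0.892 > 0.08932 → include.
Rate on top 2: 0.2719. aphids: 0.486 > 0.2719 → include.
Rate on top 3: 0.3112. beetle larvae: 0.386 > 0.3112 → include.
Optimal diet: weevils, large caterpillars, aphids, beetle larvae — 4 of 4 types.

4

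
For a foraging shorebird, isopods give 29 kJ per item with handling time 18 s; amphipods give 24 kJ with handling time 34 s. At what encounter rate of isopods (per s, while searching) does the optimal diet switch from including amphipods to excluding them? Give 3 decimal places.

0.043 per s

Drop amphipods once their profitability E₂/h₂ falls below the rate achievable on isopods alone: E₂/h₂ = λE₁/(1 + λh₁).
Solve for λ: λE₁h₂ = E₂(1 + λh₁) → λ(E₁h₂ − E₂h₁) = E₂ → λ = E₂/(E₁h₂ − E₂h₁).
λ = 24/(29×34 − 24×18) = 24/554 = 0.04332 per s.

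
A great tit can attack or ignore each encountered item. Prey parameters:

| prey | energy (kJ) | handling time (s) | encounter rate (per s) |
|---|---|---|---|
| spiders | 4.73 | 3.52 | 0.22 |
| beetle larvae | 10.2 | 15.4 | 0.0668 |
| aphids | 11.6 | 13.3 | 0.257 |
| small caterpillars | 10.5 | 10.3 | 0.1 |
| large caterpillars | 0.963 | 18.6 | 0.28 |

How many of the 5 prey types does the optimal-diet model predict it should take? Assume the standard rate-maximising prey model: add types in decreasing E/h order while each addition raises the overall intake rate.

3

Profitabilities (E/h, kJ/s): spiders 1.34, small caterpillars 1.02, aphids 0.872, beetle larvae 0.662, large caterpillars 0.0518. Add prey in this order while the next type's profitability exceeds the intake rate on those already taken.
Rate on top 1: 0.5865. small caterpillars: 1.02 > 0.5865 → include.
Rate on top 2: 0.7455. aphids: 0.872 > 0.7455 → include.
Rate on top 3: 0.8151. beetle larvae: 0.662 < 0.8151 → exclude; stop.
Optimal diet: spiders, small caterpillars, aphids — 3 of 5 types.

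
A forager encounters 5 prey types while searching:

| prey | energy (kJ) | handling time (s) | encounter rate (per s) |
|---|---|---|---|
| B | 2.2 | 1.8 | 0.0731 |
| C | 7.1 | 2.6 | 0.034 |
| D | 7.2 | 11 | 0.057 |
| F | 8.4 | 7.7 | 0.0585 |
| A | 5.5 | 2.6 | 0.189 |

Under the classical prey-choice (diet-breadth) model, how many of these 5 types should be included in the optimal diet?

4

E/h in descending order: C 2.73, A 2.12, B 1.22, F 1.09, D 0.655 kJ/s. The optimal diet is the largest prefix of this list for which every included type satisfies E_i/h_i > R on the types above it.
Rate on top 1: 0.2218. A: 2.12 > 0.2218 → include.
Rate on top 2: 0.8108. B: 1.22 > 0.8108 → include.
Rate on top 3: 0.8424. F: 1.09 > 0.8424 → include.
Rate on top 4: 0.8942. D: 0.655 < 0.8942 → exclude; stop.
Optimal diet: C, A, B, F — 4 of 5 types.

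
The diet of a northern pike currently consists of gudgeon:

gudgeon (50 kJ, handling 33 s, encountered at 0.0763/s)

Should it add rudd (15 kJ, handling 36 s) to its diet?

Intake rate on the current diet: R = (0.0763×50) / (1 + 0.0763×33) = 3.815/3.518 = 1.084 kJ/s.
rudd: E/h = 15/36 = 0.4167 kJ/s.
0.4167 < 1.084, so adding rudd would lower the average — exclude it.

No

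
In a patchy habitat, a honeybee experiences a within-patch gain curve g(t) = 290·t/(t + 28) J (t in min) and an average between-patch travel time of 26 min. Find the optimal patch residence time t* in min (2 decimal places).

26.98 min

By the marginal value theorem, leave when the instantaneous gain rate g'(t) equals the habitat-wide average g(t)/(T + t).
g'(t) = 290·28/(t + 28)². Setting 290·28/(t+28)² = 290t/[(t+28)(26+t)] gives 28(26+t) = t(t+28), so t² = 28×26 = 728.
t* = √728 = 26.98 min.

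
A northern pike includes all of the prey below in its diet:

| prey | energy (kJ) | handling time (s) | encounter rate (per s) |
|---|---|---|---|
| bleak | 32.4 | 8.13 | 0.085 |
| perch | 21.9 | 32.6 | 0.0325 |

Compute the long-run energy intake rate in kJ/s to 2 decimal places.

1.26 kJ/s

R = Σλ_iE_i / (1 + Σλ_ih_i)
Numerator: 0.085×32.4 + 0.0325×21.9 = 3.466
Denominator: 1 + 0.085×8.13 + 0.0325×32.6 = 2.751
R = 3.466/2.751 = 1.26 kJ/s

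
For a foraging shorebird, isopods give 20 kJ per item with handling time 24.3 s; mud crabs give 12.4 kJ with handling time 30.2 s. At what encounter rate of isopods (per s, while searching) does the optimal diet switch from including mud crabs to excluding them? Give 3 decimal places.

The zero-one rule: include mud crabs iff E₂/h₂ > λE₁/(1+λh₁). Equality gives the switch point.
λE₁h₂ = E₂ + λE₂h₁ ⇒ λ = E₂/(E₁h₂ − E₂h₁) = 12.4/(604 − 301.3) = 0.04097 per s.

0.041 per s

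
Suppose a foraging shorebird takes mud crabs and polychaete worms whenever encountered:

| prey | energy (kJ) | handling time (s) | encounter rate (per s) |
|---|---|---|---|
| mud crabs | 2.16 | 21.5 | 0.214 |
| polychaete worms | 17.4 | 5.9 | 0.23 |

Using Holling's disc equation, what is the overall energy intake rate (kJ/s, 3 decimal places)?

0.642 kJ/s

R = (0.214×2.16 + 0.23×17.4) / (1 + 0.214×21.5 + 0.23×5.9) = 4.464/6.958 = 0.6416 kJ/s.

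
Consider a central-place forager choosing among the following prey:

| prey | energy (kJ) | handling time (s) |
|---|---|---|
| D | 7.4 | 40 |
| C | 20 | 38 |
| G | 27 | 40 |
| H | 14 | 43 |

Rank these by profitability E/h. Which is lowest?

D

In descending order of E/h:
G: 27/40 = 0.675 kJ/s
C: 20/38 = 0.526 kJ/s
H: 14/43 = 0.326 kJ/s
D: 7.4/40 = 0.185 kJ/s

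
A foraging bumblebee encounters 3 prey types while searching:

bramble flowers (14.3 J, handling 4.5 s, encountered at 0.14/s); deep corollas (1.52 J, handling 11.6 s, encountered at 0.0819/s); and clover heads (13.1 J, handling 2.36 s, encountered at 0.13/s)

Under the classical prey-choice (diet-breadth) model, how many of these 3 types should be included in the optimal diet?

2

E/h in descending order: clover heads 5.55, bramble flowers 3.18, deep corollas 0.131 J/s. The optimal diet is the largest prefix of this list for which every included type satisfies E_i/h_i > R on the types above it.
Rate on top 1: 1.303. bramble flowers: 3.18 > 1.303 → include.
Rate on top 2: 1.913. deep corollas: 0.131 < 1.913 → exclude; stop.
Optimal diet: clover heads, bramble flowers — 2 of 3 types.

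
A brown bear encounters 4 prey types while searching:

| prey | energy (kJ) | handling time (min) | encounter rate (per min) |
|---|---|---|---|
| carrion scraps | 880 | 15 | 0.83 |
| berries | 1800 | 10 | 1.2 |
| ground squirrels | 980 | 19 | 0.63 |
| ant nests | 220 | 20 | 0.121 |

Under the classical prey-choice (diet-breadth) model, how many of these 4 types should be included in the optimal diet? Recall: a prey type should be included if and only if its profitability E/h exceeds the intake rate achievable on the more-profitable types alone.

1

Profitabilities (E/h, kJ/min): berries 180, carrion scraps 58.7, ground squirrels 51.6, ant nests 11. Add prey in this order while the next type's profitability exceeds the intake rate on those already taken.
Rate on top 1: 166.2. carrion scraps: 58.7 < 166.2 → exclude; stop.
Optimal diet: berries — 1 of 4 types.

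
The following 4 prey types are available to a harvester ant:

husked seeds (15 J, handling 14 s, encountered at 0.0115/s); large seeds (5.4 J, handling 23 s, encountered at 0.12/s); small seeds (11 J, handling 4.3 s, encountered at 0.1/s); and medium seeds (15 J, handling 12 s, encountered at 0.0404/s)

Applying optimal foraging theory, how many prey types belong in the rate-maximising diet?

3

Rank by E/h (J/s): small seeds 2.56, medium seeds 1.25, husked seeds 1.07, large seeds 0.235. Include each in turn until the next type's E/h falls below the running intake rate.
Rate on top 1: 0.7692. medium seeds: 1.25 > 0.7692 → include.
Rate on top 2: 0.891. husked seeds: 1.07 > 0.891 → include.
Rate on top 3: 0.905. large seeds: 0.235 < 0.905 → exclude; stop.
Optimal diet: small seeds, medium seeds, husked seeds — 3 of 4 types.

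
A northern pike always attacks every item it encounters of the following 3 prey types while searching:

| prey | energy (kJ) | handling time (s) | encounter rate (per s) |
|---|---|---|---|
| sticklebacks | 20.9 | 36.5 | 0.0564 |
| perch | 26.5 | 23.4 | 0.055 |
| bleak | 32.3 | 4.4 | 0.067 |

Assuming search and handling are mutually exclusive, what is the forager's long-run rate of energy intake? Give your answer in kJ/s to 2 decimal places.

1.03 kJ/s

Energy encountered per unit search time: 0.0564×20.9 + 0.055×26.5 + 0.067×32.3 = 4.8 kJ/s.
Handling time per unit search time: 0.0564×36.5 + 0.055×23.4 + 0.067×4.4 = 3.64.
Rate = 4.8/(1 + 3.64) = 1.034 kJ/s.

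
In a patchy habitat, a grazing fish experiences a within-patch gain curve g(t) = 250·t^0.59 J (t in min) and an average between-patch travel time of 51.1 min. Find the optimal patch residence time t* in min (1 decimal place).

Optimal t* satisfies g'(t*) = g(t*)/(T + t*).
g'(t) = 0.59·250·t^-0.41. Setting 0.59·250·t^-0.41 = 250·t^0.59/(51.1+t) gives 0.59(51.1+t) = t, so 0.41·t = 0.59×51.1.
t* = 0.59×51.1/0.41 = 73.53 min.

73.5 min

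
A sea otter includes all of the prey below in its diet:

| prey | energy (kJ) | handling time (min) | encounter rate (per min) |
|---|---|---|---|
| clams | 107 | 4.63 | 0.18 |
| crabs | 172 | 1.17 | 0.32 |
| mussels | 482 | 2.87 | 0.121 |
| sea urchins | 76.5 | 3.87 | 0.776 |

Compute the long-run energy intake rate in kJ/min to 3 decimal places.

34.541 kJ/min

Energy encountered per unit search time: 0.18×107 + 0.32×172 + 0.121×482 + 0.776×76.5 = 192 kJ/min.
Handling time per unit search time: 0.18×4.63 + 0.32×1.17 + 0.121×2.87 + 0.776×3.87 = 4.558.
Rate = 192/(1 + 4.558) = 34.54 kJ/min.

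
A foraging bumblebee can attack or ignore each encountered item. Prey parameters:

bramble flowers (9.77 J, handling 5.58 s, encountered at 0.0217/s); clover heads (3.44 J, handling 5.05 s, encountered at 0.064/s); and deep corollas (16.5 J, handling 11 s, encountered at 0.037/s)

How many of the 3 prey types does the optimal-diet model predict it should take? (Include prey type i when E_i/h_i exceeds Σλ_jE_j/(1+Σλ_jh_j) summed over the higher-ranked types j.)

Rank by E/h (J/s): bramble flowers 1.75, deep corollas 1.5, clover heads 0.681. Include each in turn until the next type's E/h falls below the running intake rate.
Rate on top 1: 0.1891. deep corollas: 1.5 > 0.1891 → include.
Rate on top 2: 0.5383. clover heads: 0.681 > 0.5383 → include.
Optimal diet: bramble flowers, deep corollas, clover heads — 3 of 3 types.

3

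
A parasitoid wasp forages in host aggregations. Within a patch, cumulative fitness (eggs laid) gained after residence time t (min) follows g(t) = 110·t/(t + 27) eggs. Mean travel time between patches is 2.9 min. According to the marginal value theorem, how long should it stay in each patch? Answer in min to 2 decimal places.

Maximise g(t)/(T+t): set derivative to zero → g'(t)(T+t) = g(t).
g'(t) = 110·27/(t + 27)². Setting 110·27/(t+27)² = 110t/[(t+27)(2.9+t)] gives 27(2.9+t) = t(t+27), so t² = 27×2.9 = 78.3.
t* = √78.3 = 8.849 min.

8.85 min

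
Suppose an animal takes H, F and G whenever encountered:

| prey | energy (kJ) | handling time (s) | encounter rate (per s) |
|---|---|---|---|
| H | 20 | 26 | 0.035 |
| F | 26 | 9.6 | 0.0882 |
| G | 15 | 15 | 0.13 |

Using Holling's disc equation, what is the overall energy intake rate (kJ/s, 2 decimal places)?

1.05 kJ/s

Energy encountered per unit search time: 0.035×20 + 0.0882×26 + 0.13×15 = 4.943 kJ/s.
Handling time per unit search time: 0.035×26 + 0.0882×9.6 + 0.13×15 = 3.707.
Rate = 4.943/(1 + 3.707) = 1.05 kJ/s.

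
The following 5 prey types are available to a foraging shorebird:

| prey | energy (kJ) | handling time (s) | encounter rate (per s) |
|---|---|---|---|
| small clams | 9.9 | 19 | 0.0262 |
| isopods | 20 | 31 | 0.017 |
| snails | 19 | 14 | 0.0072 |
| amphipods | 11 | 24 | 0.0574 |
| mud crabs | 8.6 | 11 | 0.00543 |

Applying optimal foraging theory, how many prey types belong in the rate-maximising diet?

E/h in descending order: snails 1.36, mud crabs 0.782, isopods 0.645, small clams 0.521, amphipods 0.458 kJ/s. The optimal diet is the largest prefix of this list for which every included type satisfies E_i/h_i > R on the types above it.
Rate on top 1: 0.1243. mud crabs: 0.782 > 0.1243 → include.
Rate on top 2: 0.1581. isopods: 0.645 > 0.1581 → include.
Rate on top 3: 0.3102. small clams: 0.521 > 0.3102 → include.
Rate on top 4: 0.3582. amphipods: 0.458 > 0.3582 → include.
Optimal diet: snails, mud crabs, isopods, small clams, amphipods — 5 of 5 types.

5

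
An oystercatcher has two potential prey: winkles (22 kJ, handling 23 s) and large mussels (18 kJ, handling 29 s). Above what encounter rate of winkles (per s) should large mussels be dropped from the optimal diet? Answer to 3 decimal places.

Drop large mussels once their profitability E₂/h₂ falls below the rate achievable on winkles alone: E₂/h₂ = λE₁/(1 + λh₁).
Solve for λ: λE₁h₂ = E₂(1 + λh₁) → λ(E₁h₂ − E₂h₁) = E₂ → λ = E₂/(E₁h₂ − E₂h₁).
λ = 18/(22×29 − 18×23) = 18/224 = 0.08036 per s.

0.080 per s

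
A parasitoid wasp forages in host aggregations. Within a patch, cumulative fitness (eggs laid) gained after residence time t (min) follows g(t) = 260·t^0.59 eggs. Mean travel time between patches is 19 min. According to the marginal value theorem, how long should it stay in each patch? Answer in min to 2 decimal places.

27.34 min

Maximise g(t)/(T+t): set derivative to zero → g'(t)(T+t) = g(t).
g'(t) = 0.59·260·t^-0.41. Setting 0.59·260·t^-0.41 = 260·t^0.59/(19+t) gives 0.59(19+t) = t, so 0.41·t = 0.59×19.
t* = 0.59×19/0.41 = 27.34 min.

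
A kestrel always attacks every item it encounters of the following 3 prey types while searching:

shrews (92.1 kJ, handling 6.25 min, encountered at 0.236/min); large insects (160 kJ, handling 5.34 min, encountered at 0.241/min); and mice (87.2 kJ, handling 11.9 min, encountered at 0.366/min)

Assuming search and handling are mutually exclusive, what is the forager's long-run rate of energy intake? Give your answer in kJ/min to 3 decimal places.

R = (0.236×92.1 + 0.241×160 + 0.366×87.2) / (1 + 0.236×6.25 + 0.241×5.34 + 0.366×11.9) = 92.21/8.117 = 11.36 kJ/min.

11.360 kJ/min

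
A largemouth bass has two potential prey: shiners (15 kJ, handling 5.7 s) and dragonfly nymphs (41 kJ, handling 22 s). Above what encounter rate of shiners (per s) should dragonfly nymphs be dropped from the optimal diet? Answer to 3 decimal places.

Drop dragonfly nymphs once their profitability E₂/h₂ falls below the rate achievable on shiners alone: E₂/h₂ = λE₁/(1 + λh₁).
Solve for λ: λE₁h₂ = E₂(1 + λh₁) → λ(E₁h₂ − E₂h₁) = E₂ → λ = E₂/(E₁h₂ − E₂h₁).
λ = 41/(15×22 − 41×5.7) = 41/96.3 = 0.4258 per s.

0.426 per s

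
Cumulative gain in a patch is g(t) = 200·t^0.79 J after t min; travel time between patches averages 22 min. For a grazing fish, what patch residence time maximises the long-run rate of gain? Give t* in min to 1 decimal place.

82.8 min

By the marginal value theorem, leave when the instantaneous gain rate g'(t) equals the habitat-wide average g(t)/(T + t).
g'(t) = 0.79·200·t^-0.21. Setting 0.79·200·t^-0.21 = 200·t^0.79/(22+t) gives 0.79(22+t) = t, so 0.21·t = 0.79×22.
t* = 0.79×22/0.21 = 82.76 min.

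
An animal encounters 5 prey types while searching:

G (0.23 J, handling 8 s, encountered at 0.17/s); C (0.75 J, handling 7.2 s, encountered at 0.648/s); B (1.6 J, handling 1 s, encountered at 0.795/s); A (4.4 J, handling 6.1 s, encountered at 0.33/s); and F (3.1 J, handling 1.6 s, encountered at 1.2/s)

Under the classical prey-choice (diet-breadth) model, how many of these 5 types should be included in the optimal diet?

Rank by E/h (J/s): F 1.94, B 1.6, A 0.721, C 0.104, G 0.0288. Include each in turn until the next type's E/h falls below the running intake rate.
Rate on top 1: 1.274. B: 1.6 > 1.274 → include.
Rate on top 2: 1.344. A: 0.721 < 1.344 → exclude; stop.
Optimal diet: F, B — 2 of 5 types.

2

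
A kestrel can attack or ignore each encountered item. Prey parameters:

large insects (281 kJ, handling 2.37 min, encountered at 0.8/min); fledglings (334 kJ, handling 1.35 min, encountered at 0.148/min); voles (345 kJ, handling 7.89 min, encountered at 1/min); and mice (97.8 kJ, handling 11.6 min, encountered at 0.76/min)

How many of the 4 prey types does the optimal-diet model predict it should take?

E/h in descending order: fledglings 247, large insects 119, voles 43.7, mice 8.43 kJ/min. The optimal diet is the largest prefix of this list for which every included type satisfies E_i/h_i > R on the types above it.
Rate on top 1: 41.2. large insects: 119 > 41.2 → include.
Rate on top 2: 88.58. voles: 43.7 < 88.58 → exclude; stop.
Optimal diet: fledglings, large insects — 2 of 4 types.

2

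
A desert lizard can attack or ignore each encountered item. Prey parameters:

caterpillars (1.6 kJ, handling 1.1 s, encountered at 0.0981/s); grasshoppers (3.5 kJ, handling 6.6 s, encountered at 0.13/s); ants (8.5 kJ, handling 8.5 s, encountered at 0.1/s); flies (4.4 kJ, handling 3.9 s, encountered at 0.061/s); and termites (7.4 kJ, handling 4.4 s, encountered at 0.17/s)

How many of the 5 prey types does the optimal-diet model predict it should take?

4

Rank by E/h (kJ/s): termites 1.68, caterpillars 1.45, flies 1.13, ants 1, grasshoppers 0.53. Include each in turn until the next type's E/h falls below the running intake rate.
Rate on top 1: 0.7197. caterpillars: 1.45 > 0.7197 → include.
Rate on top 2: 0.7624. flies: 1.13 > 0.7624 → include.
Rate on top 3: 0.804. ants: 1 > 0.804 → include.
Rate on top 4: 0.8606. grasshoppers: 0.53 < 0.8606 → exclude; stop.
Optimal diet: termites, caterpillars, flies, ants — 4 of 5 types.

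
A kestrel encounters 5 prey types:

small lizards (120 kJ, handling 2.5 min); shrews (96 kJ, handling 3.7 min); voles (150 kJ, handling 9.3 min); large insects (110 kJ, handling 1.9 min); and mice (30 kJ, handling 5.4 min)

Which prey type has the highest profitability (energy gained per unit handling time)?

Profitability E/h (kJ/min): small lizards = 120/2.5 = 48, shrews = 96/3.7 = 25.9, voles = 150/9.3 = 16.1, large insects = 110/1.9 = 57.9, mice = 30/5.4 = 5.56.
Ranked: large insects > small lizards > shrews > voles > mice.

large insects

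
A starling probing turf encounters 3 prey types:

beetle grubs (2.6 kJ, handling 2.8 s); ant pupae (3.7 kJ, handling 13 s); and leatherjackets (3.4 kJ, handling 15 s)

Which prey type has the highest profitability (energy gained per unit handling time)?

beetle grubs

In descending order of E/h:
beetle grubs: 2.6/2.8 = 0.929 kJ/s
ant pupae: 3.7/13 = 0.285 kJ/s
leatherjackets: 3.4/15 = 0.227 kJ/s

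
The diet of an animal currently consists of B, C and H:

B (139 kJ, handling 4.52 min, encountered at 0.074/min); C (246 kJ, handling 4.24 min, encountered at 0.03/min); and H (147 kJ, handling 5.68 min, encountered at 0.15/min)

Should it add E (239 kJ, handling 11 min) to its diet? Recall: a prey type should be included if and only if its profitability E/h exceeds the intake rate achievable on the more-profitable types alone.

Yes

Intake rate on the current diet: R = (0.074×139 + 0.03×246 + 0.15×147) / (1 + 0.074×4.52 + 0.03×4.24 + 0.15×5.68) = 39.72/2.314 = 17.17 kJ/min.
Profitability of E: 239/11 = 21.73 kJ/min.
Since 21.73 > R, including E increases the long-run rate.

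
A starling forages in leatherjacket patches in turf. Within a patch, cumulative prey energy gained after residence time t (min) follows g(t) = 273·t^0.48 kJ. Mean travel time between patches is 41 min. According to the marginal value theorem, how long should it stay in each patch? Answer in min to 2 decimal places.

Optimal t* satisfies g'(t*) = g(t*)/(T + t*).
g'(t) = 0.48·273·t^-0.52. Setting 0.48·273·t^-0.52 = 273·t^0.48/(41+t) gives 0.48(41+t) = t, so 0.52·t = 0.48×41.
t* = 0.48×41/0.52 = 37.85 min.

37.85 min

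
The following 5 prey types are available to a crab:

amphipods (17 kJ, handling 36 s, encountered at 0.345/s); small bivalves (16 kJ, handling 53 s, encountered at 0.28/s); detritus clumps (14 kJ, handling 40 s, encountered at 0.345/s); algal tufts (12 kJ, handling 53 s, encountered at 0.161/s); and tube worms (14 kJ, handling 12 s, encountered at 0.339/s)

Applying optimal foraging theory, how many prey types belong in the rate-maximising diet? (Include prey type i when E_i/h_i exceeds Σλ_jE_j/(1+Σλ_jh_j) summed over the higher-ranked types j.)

Rank by E/h (kJ/s): tube worms 1.17, amphipods 0.472, detritus clumps 0.35, small bivalves 0.302, algal tufts 0.226. Include each in turn until the next type's E/h falls below the running intake rate.
Rate on top 1: 0.9365. amphipods: 0.472 < 0.9365 → exclude; stop.
Optimal diet: tube worms — 1 of 5 types.

1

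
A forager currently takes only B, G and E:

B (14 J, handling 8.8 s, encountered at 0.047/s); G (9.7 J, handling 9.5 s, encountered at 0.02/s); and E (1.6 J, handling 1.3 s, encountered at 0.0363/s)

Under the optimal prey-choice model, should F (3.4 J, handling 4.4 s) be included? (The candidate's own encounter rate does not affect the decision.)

On B, G and E alone, R = ΣλE/(1+Σλh) = 0.9101/1.651 = 0.5513 J/s.
Profitability of F: 3.4/4.4 = 0.7727 J/s.
0.7727 > 0.5513, so adding F raises the average — include it.

Yes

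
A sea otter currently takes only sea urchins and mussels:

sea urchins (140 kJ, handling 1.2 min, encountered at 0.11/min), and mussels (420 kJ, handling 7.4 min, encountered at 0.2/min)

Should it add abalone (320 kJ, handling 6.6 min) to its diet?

Yes

Intake rate on the current diet: R = (0.11×140 + 0.2×420) / (1 + 0.11×1.2 + 0.2×7.4) = 99.4/2.612 = 38.06 kJ/min.
abalone: E/h = 320/6.6 = 48.48 kJ/min.
Since 48.48 > R, including abalone increases the long-run rate.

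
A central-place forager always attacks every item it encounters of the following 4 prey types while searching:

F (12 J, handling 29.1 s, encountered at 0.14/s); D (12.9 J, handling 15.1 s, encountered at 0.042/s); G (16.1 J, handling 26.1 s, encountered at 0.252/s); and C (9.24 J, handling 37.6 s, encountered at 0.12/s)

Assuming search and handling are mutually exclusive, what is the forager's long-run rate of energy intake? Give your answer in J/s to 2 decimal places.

0.44 J/s

Energy encountered per unit search time: 0.14×12 + 0.042×12.9 + 0.252×16.1 + 0.12×9.24 = 7.388 J/s.
Handling time per unit search time: 0.14×29.1 + 0.042×15.1 + 0.252×26.1 + 0.12×37.6 = 15.8.
Rate = 7.388/(1 + 15.8) = 0.4398 J/s.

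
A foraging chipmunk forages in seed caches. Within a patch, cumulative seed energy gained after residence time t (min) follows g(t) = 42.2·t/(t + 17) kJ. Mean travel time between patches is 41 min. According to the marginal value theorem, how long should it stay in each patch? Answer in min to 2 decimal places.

Optimal t* satisfies g'(t*) = g(t*)/(T + t*).
g'(t) = 42.2·17/(t + 17)². Setting 42.2·17/(t+17)² = 42.2t/[(t+17)(41+t)] gives 17(41+t) = t(t+17), so t² = 17×41 = 697.
t* = √697 = 26.4 min.

26.40 min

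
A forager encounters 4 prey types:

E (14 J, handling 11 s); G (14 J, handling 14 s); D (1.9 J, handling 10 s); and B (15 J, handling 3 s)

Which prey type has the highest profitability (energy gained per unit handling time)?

B

In descending order of E/h:
B: 15/3 = 5 J/s
E: 14/11 = 1.27 J/s
G: 14/14 = 1 J/s
D: 1.9/10 = 0.19 J/s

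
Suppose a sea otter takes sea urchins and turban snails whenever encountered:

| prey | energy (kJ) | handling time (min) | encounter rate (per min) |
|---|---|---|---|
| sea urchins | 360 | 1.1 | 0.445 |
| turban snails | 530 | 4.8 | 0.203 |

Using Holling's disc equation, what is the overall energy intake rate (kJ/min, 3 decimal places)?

Energy encountered per unit search time: 0.445×360 + 0.203×530 = 267.8 kJ/min.
Handling time per unit search time: 0.445×1.1 + 0.203×4.8 = 1.464.
Rate = 267.8/(1 + 1.464) = 108.7 kJ/min.

108.685 kJ/min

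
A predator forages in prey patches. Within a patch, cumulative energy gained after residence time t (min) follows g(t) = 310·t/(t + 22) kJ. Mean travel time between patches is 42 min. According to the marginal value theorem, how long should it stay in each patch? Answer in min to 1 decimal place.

Optimal t* satisfies g'(t*) = g(t*)/(T + t*).
g'(t) = 310·22/(t + 22)². Setting 310·22/(t+22)² = 310t/[(t+22)(42+t)] gives 22(42+t) = t(t+22), so t² = 22×42 = 924.
t* = √924 = 30.4 min.

30.4 min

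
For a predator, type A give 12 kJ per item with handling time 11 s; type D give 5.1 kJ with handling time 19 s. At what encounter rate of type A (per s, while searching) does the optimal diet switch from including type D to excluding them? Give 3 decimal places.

Drop type D once their profitability E₂/h₂ falls below the rate achievable on type A alone: E₂/h₂ = λE₁/(1 + λh₁).
Solve for λ: λE₁h₂ = E₂(1 + λh₁) → λ(E₁h₂ − E₂h₁) = E₂ → λ = E₂/(E₁h₂ − E₂h₁).
λ = 5.1/(12×19 − 5.1×11) = 5.1/171.9 = 0.02967 per s.

0.030 per s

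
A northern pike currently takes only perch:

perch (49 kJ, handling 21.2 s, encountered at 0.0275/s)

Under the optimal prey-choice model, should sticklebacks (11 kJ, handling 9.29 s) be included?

On perch alone, R = ΣλE/(1+Σλh) = 1.347/1.583 = 0.8512 kJ/s.
Profitability of sticklebacks: 11/9.29 = 1.184 kJ/s.
Since 1.184 > R, including sticklebacks increases the long-run rate.

Yes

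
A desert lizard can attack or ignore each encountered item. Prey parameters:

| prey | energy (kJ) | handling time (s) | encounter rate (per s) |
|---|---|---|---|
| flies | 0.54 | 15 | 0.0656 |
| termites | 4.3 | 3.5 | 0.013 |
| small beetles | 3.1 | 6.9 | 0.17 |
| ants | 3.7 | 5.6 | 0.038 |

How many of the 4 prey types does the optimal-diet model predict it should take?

Profitabilities (E/h, kJ/s): termites 1.23, ants 0.661, small beetles 0.449, flies 0.036. Add prey in this order while the next type's profitability exceeds the intake rate on those already taken.
Rate on top 1: 0.05347. ants: 0.661 > 0.05347 → include.
Rate on top 2: 0.1562. small beetles: 0.449 > 0.1562 → include.
Rate on top 3: 0.2976. flies: 0.036 < 0.2976 → exclude; stop.
Optimal diet: termites, ants, small beetles — 3 of 4 types.

3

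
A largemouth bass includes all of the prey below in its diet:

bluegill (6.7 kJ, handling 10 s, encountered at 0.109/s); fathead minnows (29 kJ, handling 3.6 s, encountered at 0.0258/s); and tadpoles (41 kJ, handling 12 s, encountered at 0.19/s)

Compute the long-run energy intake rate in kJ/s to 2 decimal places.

2.08 kJ/s

Energy encountered per unit search time: 0.109×6.7 + 0.0258×29 + 0.19×41 = 9.268 kJ/s.
Handling time per unit search time: 0.109×10 + 0.0258×3.6 + 0.19×12 = 3.463.
Rate = 9.268/(1 + 3.463) = 2.077 kJ/s.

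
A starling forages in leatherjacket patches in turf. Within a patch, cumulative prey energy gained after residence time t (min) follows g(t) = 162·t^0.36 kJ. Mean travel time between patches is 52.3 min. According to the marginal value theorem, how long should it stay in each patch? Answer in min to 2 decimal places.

Maximise g(t)/(T+t): set derivative to zero → g'(t)(T+t) = g(t).
g'(t) = 0.36·162·t^-0.64. Setting 0.36·162·t^-0.64 = 162·t^0.36/(52.3+t) gives 0.36(52.3+t) = t, so 0.64·t = 0.36×52.3.
t* = 0.36×52.3/0.64 = 29.42 min.

29.42 min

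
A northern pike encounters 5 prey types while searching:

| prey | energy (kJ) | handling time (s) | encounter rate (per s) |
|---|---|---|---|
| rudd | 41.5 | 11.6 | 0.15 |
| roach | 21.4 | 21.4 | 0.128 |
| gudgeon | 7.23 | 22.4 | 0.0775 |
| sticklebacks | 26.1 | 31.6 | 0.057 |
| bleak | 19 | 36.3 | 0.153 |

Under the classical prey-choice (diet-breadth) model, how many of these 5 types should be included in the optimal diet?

Profitabilities (E/h, kJ/s): rudd 3.58, roach 1, sticklebacks 0.826, bleak 0.523, gudgeon 0.323. Add prey in this order while the next type's profitability exceeds the intake rate on those already taken.
Rate on top 1: 2.272. roach: 1 < 2.272 → exclude; stop.
Optimal diet: rudd — 1 of 5 types.

1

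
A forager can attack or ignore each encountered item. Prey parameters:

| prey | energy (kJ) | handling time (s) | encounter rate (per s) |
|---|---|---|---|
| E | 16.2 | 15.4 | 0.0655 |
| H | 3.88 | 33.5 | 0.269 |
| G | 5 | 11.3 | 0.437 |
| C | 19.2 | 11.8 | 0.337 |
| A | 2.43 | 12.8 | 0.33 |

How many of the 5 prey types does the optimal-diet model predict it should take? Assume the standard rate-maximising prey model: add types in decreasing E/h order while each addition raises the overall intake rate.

E/h in descending order: C 1.63, E 1.05, G 0.442, A 0.19, H 0.116 kJ/s. The optimal diet is the largest prefix of this list for which every included type satisfies E_i/h_i > R on the types above it.
Rate on top 1: 1.3. E: 1.05 < 1.3 → exclude; stop.
Optimal diet: C — 1 of 5 types.

1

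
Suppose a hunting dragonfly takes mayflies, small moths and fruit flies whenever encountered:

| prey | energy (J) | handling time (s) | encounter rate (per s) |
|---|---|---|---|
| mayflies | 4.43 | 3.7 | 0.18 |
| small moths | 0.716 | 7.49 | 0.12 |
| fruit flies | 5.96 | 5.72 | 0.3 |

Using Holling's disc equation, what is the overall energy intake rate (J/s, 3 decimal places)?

R = Σλ_iE_i / (1 + Σλ_ih_i)
Numerator: 0.18×4.43 + 0.12×0.716 + 0.3×5.96 = 2.671
Denominator: 1 + 0.18×3.7 + 0.12×7.49 + 0.3×5.72 = 4.281
R = 2.671/4.281 = 0.624 J/s

0.624 J/s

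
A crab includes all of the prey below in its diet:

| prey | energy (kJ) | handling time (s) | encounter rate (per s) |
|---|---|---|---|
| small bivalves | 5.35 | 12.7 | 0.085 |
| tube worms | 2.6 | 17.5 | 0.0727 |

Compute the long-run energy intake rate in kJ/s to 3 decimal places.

R = (0.085×5.35 + 0.0727×2.6) / (1 + 0.085×12.7 + 0.0727×17.5) = 0.6438/3.352 = 0.1921 kJ/s.

0.192 kJ/s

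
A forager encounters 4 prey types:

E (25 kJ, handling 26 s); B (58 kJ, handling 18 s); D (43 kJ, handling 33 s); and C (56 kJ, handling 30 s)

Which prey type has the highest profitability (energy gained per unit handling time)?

B

Profitability E/h (kJ/s): E = 25/26 = 0.962, B = 58/18 = 3.22, D = 43/33 = 1.3, C = 56/30 = 1.87.
Ranked: B > C > D > E.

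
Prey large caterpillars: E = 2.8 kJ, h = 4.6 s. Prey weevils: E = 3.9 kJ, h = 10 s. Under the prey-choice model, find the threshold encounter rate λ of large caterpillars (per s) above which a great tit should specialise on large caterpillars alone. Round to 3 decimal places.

Drop weevils once their profitability E₂/h₂ falls below the rate achievable on large caterpillars alone: E₂/h₂ = λE₁/(1 + λh₁).
Solve for λ: λE₁h₂ = E₂(1 + λh₁) → λ(E₁h₂ − E₂h₁) = E₂ → λ = E₂/(E₁h₂ − E₂h₁).
λ = 3.9/(2.8×10 − 3.9×4.6) = 3.9/10.06 = 0.3877 per s.

0.388 per s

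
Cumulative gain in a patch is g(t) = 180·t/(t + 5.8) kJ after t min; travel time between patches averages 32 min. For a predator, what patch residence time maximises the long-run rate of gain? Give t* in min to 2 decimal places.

13.62 min

Optimal t* satisfies g'(t*) = g(t*)/(T + t*).
g'(t) = 180·5.8/(t + 5.8)². Setting 180·5.8/(t+5.8)² = 180t/[(t+5.8)(32+t)] gives 5.8(32+t) = t(t+5.8), so t² = 5.8×32 = 185.6.
t* = √185.6 = 13.62 min.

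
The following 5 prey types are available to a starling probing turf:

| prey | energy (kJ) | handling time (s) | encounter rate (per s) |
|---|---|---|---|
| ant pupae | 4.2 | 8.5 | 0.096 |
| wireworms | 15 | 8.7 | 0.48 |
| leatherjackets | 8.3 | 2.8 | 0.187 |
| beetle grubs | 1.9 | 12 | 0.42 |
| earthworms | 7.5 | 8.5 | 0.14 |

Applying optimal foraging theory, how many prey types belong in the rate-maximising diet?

Profitabilities (E/h, kJ/s): leatherjackets 2.96, wireworms 1.72, earthworms 0.882, ant pupae 0.494, beetle grubs 0.158. Add prey in this order while the next type's profitability exceeds the intake rate on those already taken.
Rate on top 1: 1.019. wireworms: 1.72 > 1.019 → include.
Rate on top 2: 1.536. earthworms: 0.882 < 1.536 → exclude; stop.
Optimal diet: leatherjackets, wireworms — 2 of 5 types.

2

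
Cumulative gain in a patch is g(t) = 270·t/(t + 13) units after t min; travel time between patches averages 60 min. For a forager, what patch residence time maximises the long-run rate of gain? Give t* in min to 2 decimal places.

27.93 min

Optimal t* satisfies g'(t*) = g(t*)/(T + t*).
g'(t) = 270·13/(t + 13)². Setting 270·13/(t+13)² = 270t/[(t+13)(60+t)] gives 13(60+t) = t(t+13), so t² = 13×60 = 780.
t* = √780 = 27.93 min.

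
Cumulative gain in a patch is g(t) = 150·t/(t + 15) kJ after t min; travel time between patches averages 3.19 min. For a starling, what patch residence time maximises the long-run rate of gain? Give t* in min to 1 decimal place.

Maximise g(t)/(T+t): set derivative to zero → g'(t)(T+t) = g(t).
g'(t) = 150·15/(t + 15)². Setting 150·15/(t+15)² = 150t/[(t+15)(3.19+t)] gives 15(3.19+t) = t(t+15), so t² = 15×3.19 = 47.85.
t* = √47.85 = 6.917 min.

6.9 min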